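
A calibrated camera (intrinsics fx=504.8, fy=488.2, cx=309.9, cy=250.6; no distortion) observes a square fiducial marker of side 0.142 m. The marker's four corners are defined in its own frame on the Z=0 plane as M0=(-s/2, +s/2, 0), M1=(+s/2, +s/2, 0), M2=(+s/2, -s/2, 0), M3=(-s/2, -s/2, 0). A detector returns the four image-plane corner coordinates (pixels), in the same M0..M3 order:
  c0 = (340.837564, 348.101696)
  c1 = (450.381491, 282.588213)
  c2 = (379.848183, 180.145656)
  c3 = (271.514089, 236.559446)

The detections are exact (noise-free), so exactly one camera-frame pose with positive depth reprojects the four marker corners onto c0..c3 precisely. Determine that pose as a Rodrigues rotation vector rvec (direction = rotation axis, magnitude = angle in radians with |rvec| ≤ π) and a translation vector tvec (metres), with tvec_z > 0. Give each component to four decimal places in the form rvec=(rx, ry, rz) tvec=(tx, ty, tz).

Intrinsics K: fx=504.8, fy=488.2, cx=309.9, cy=250.6
Marker side s = 0.142 m; corners in marker frame (Z=0):
  M0 = (-0.0710, +0.0710, 0)
  M1 = (+0.0710, +0.0710, 0)
  M2 = (+0.0710, -0.0710, 0)
  M3 = (-0.0710, -0.0710, 0)
Detected image corners:
  c0 = (340.837564, 348.101696) px
  c1 = (450.381491, 282.588213) px
  c2 = (379.848183, 180.145656) px
  c3 = (271.514089, 236.559446) px
Planar DLT: solve 8×8 A·h = b for H (H[2,2]=1):
  H  [+913.46516 +370.40143 +361.37417]
  H  [-322.26227 +663.83844 +259.68355]
  H  [+0.40592 -0.33877 +1.00000]
B = K⁻¹H; ‖b₁‖=1.831321, ‖b₂‖=1.831321; λ = 2/(‖b₁‖+‖b₂‖) = 0.546054, sign → tz>0 ⇒ λ=+0.546054
r₁ = λ·B[:,0] = (+0.85204,-0.47423,+0.22165); r₂ = λ·B[:,1] = (+0.51424,+0.83746,-0.18499)
r₃ = r₁×r₂ = (-0.09790,+0.27160,+0.95742); SVD([r₁ r₂ r₃]) → R = UVᵀ:
  R  [+0.85204 +0.51424 -0.09790]
  R  [-0.47423 +0.83746 +0.27160]
  R  [+0.22165 -0.18499 +0.95742]
t = (+0.05568, +0.01016, +0.54605) m
tr R = 2.646924; θ = arccos((tr R − 1)/2) = 0.603310 rad = 34.567°
axis k = ((R−Rᵀ)₃₂, (R−Rᵀ)₁₃, (R−Rᵀ)₂₁) / (2 sinθ) = (-0.402366, -0.281607, -0.871091)
rvec = θ·k = (-0.242751, -0.169896, -0.525538)

rvec=(-0.2428, -0.1699, -0.5255) tvec=(0.0557, 0.0102, 0.5461)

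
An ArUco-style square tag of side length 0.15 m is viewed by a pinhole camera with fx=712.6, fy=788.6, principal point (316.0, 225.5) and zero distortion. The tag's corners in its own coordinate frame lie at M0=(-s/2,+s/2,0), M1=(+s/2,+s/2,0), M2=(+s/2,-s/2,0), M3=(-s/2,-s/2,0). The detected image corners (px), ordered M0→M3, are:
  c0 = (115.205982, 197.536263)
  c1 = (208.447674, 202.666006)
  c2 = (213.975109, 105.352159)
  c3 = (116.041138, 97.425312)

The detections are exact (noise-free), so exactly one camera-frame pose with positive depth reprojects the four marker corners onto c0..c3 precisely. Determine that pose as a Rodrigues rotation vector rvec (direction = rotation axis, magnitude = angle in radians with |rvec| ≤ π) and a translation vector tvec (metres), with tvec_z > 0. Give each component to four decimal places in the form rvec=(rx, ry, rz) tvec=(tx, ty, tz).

Intrinsics K: fx=712.6, fy=788.6, cx=316.0, cy=225.5
Marker side s = 0.15 m; corners in marker frame (Z=0):
  M0 = (-0.0750, +0.0750, 0)
  M1 = (+0.0750, +0.0750, 0)
  M2 = (+0.0750, -0.0750, 0)
  M3 = (-0.0750, -0.0750, 0)
Detected image corners:
  c0 = (115.205982, 197.536263) px
  c1 = (208.447674, 202.666006) px
  c2 = (213.975109, 105.352159) px
  c3 = (116.041138, 97.425312) px
Planar DLT: solve 8×8 A·h = b for H (H[2,2]=1):
  H  [+664.13545 +32.98293 +163.97602]
  H  [+68.44790 +708.13572 +152.01777]
  H  [+0.16690 +0.33281 +1.00000]
B = K⁻¹H; ‖b₁‖=0.874934, ‖b₂‖=0.874934; λ = 2/(‖b₁‖+‖b₂‖) = 1.142943, sign → tz>0 ⇒ λ=+1.142943
r₁ = λ·B[:,0] = (+0.98062,+0.04466,+0.19075); r₂ = λ·B[:,1] = (-0.11578,+0.91755,+0.38039)
r₃ = r₁×r₂ = (-0.15804,-0.39510,+0.90494); SVD([r₁ r₂ r₃]) → R = UVᵀ:
  R  [+0.98062 -0.11578 -0.15804]
  R  [+0.04466 +0.91755 -0.39510]
  R  [+0.19075 +0.38039 +0.90494]
t = (-0.24383, -0.10650, +1.14294) m
tr R = 2.803116; θ = arccos((tr R − 1)/2) = 0.447439 rad = 25.636°
axis k = ((R−Rᵀ)₃₂, (R−Rᵀ)₁₃, (R−Rᵀ)₂₁) / (2 sinθ) = (+0.896187, -0.403078, +0.185409)
rvec = θ·k = (+0.400989, -0.180353, +0.082959)

rvec=(0.4010, -0.1804, 0.0830) tvec=(-0.2438, -0.1065, 1.1429)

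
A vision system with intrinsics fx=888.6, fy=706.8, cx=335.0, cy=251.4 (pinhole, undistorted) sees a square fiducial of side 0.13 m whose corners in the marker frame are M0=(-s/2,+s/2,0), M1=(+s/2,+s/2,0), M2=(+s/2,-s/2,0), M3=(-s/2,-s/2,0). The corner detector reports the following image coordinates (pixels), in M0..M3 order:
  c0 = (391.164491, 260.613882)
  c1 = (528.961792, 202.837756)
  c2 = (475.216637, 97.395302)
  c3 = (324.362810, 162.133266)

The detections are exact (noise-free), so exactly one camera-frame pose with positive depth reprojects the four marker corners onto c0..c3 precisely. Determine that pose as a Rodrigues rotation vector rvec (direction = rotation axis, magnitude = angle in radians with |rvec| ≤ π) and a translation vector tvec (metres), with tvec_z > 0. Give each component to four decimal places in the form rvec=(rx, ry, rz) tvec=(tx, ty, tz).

rvec=(0.5532, -0.0756, -0.4918) tvec=(0.0769, -0.0686, 0.7125)

Intrinsics K: fx=888.6, fy=706.8, cx=335.0, cy=251.4
Marker side s = 0.13 m; corners in marker frame (Z=0):
  M0 = (-0.0650, +0.0650, 0)
  M1 = (+0.0650, +0.0650, 0)
  M2 = (+0.0650, -0.0650, 0)
  M3 = (-0.0650, -0.0650, 0)
Detected image corners:
  c0 = (391.164491, 260.613882) px
  c1 = (528.961792, 202.837756) px
  c2 = (475.216637, 97.395302) px
  c3 = (324.362810, 162.133266) px
Planar DLT: solve 8×8 A·h = b for H (H[2,2]=1):
  H  [+1070.98430 +778.48158 +430.95791]
  H  [-485.41581 +916.41450 +183.34011]
  H  [-0.08565 +0.73166 +1.00000]
B = K⁻¹H; ‖b₁‖=1.403420, ‖b₂‖=1.403420; λ = 2/(‖b₁‖+‖b₂‖) = 0.712545, sign → tz>0 ⇒ λ=+0.712545
r₁ = λ·B[:,0] = (+0.88180,-0.46765,-0.06103); r₂ = λ·B[:,1] = (+0.42770,+0.73843,+0.52134)
r₃ = r₁×r₂ = (-0.19874,-0.48582,+0.85116); SVD([r₁ r₂ r₃]) → R = UVᵀ:
  R  [+0.88180 +0.42770 -0.19874]
  R  [-0.46765 +0.73843 -0.48582]
  R  [-0.06103 +0.52134 +0.85116]
t = (+0.07695, -0.06861, +0.71254) m
tr R = 2.471394; θ = arccos((tr R − 1)/2) = 0.744101 rad = 42.634°
axis k = ((R−Rᵀ)₃₂, (R−Rᵀ)₁₃, (R−Rᵀ)₂₁) / (2 sinθ) = (+0.743502, -0.101659, -0.660962)
rvec = θ·k = (+0.553241, -0.075644, -0.491822)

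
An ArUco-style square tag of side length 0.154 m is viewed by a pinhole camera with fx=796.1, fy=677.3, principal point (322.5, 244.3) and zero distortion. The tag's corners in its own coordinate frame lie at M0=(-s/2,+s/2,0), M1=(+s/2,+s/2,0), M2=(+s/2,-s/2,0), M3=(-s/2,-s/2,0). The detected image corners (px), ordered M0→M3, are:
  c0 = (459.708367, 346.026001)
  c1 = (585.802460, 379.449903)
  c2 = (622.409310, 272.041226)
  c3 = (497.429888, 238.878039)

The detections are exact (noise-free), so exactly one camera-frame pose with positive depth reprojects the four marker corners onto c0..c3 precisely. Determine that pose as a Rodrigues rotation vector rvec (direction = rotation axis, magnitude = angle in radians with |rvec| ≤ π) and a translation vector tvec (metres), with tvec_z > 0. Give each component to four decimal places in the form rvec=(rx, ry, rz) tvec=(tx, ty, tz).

rvec=(-0.0525, -0.0098, 0.3021) tvec=(0.2563, 0.0888, 0.9319)

Intrinsics K: fx=796.1, fy=677.3, cx=322.5, cy=244.3
Marker side s = 0.154 m; corners in marker frame (Z=0):
  M0 = (-0.0770, +0.0770, 0)
  M1 = (+0.0770, +0.0770, 0)
  M2 = (+0.0770, -0.0770, 0)
  M3 = (-0.0770, -0.0770, 0)
Detected image corners:
  c0 = (459.708367, 346.026001) px
  c1 = (585.802460, 379.449903) px
  c2 = (622.409310, 272.041226) px
  c3 = (497.429888, 238.878039) px
Planar DLT: solve 8×8 A·h = b for H (H[2,2]=1):
  H  [+816.20537 -272.22734 +541.42854]
  H  [+216.78626 +678.96783 +308.86550]
  H  [+0.00194 -0.05708 +1.00000]
B = K⁻¹H; ‖b₁‖=1.073101, ‖b₂‖=1.073101; λ = 2/(‖b₁‖+‖b₂‖) = 0.931879, sign → tz>0 ⇒ λ=+0.931879
r₁ = λ·B[:,0] = (+0.95468,+0.29762,+0.00180); r₂ = λ·B[:,1] = (-0.29711,+0.95336,-0.05320)
r₃ = r₁×r₂ = (-0.01755,+0.05025,+0.99858); SVD([r₁ r₂ r₃]) → R = UVᵀ:
  R  [+0.95468 -0.29711 -0.01755]
  R  [+0.29762 +0.95336 +0.05025]
  R  [+0.00180 -0.05320 +0.99858]
t = (+0.25627, +0.08883, +0.93188) m
tr R = 2.906626; θ = arccos((tr R − 1)/2) = 0.306773 rad = 17.577°
axis k = ((R−Rᵀ)₃₂, (R−Rᵀ)₁₃, (R−Rᵀ)₂₁) / (2 sinθ) = (-0.171276, -0.032046, +0.984702)
rvec = θ·k = (-0.052543, -0.009831, +0.302080)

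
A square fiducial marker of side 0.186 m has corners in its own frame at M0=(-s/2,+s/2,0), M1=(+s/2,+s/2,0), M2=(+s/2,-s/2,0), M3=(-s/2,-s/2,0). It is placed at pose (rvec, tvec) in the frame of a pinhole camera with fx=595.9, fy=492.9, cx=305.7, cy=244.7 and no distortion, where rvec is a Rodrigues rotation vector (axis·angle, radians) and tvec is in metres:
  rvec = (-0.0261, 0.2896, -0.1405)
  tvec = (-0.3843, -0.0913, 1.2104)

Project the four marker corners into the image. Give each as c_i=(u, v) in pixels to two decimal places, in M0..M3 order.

Intrinsics K: fx=595.9, fy=492.9, cx=305.7, cy=244.7
Marker side s = 0.186 m; corners in marker frame (Z=0):
  M0 = (-0.0930, +0.0930, 0)
  M1 = (+0.0930, +0.0930, 0)
  M2 = (+0.0930, -0.0930, 0)
  M3 = (-0.0930, -0.0930, 0)
rvec = (-0.0261, 0.2896, -0.1405), |rvec| = θ = 0.32294 rad = 18.503°
Rodrigues: sinθ=0.31736, 1−cosθ=0.05169; R = I + sinθ·[k]× + (1−cosθ)·[k]×²:
    [+0.94864 +0.13432 +0.28641]
    [-0.14182 +0.98988 +0.00548]
    [-0.28277 -0.04582 +0.95809]
t = (-0.3843, -0.0913, 1.2104) m
M0: Pc = R·M0+t = (-0.46003, +0.01395, +1.23244); u = 595.9·(-0.46003)/1.23244 + 305.7 = 83.2684, v = 492.9·(+0.01395)/1.23244 + 244.7 = 250.2782
M1: Pc = R·M1+t = (-0.28358, -0.01243, +1.17984); u = 595.9·(-0.28358)/1.17984 + 305.7 = 162.4708, v = 492.9·(-0.01243)/1.17984 + 244.7 = 239.5070
M2: Pc = R·M2+t = (-0.30857, -0.19655, +1.18836); u = 595.9·(-0.30857)/1.18836 + 305.7 = 150.9697, v = 492.9·(-0.19655)/1.18836 + 244.7 = 163.1775
M3: Pc = R·M3+t = (-0.48502, -0.17017, +1.24096); u = 595.9·(-0.48502)/1.24096 + 305.7 = 72.7986, v = 492.9·(-0.17017)/1.24096 + 244.7 = 177.1098

c0=(83.27, 250.28) c1=(162.47, 239.51) c2=(150.97, 163.18) c3=(72.80, 177.11)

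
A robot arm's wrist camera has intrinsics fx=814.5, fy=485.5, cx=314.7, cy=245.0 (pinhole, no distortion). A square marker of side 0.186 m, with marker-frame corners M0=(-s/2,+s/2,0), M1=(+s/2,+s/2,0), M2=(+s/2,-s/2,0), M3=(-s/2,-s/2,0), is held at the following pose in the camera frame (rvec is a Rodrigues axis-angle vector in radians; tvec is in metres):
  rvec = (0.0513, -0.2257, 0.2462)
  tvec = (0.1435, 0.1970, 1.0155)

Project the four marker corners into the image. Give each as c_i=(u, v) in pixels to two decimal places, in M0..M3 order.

Intrinsics K: fx=814.5, fy=485.5, cx=314.7, cy=245.0
Marker side s = 0.186 m; corners in marker frame (Z=0):
  M0 = (-0.0930, +0.0930, 0)
  M1 = (+0.0930, +0.0930, 0)
  M2 = (+0.0930, -0.0930, 0)
  M3 = (-0.0930, -0.0930, 0)
rvec = (0.0513, -0.2257, 0.2462), |rvec| = θ = 0.33792 rad = 19.361°
Rodrigues: sinθ=0.33152, 1−cosθ=0.05655; R = I + sinθ·[k]× + (1−cosθ)·[k]×²:
    [+0.94475 -0.24728 -0.21517]
    [+0.23581 +0.96868 -0.07785]
    [+0.22768 +0.02281 +0.97347]
t = (0.1435, 0.1970, 1.0155) m
M0: Pc = R·M0+t = (+0.03264, +0.26516, +0.99645); u = 814.5·(+0.03264)/0.99645 + 314.7 = 341.3813, v = 485.5·(+0.26516)/0.99645 + 245.0 = 374.1927
M1: Pc = R·M1+t = (+0.20837, +0.30902, +1.03880); u = 814.5·(+0.20837)/1.03880 + 314.7 = 478.0752, v = 485.5·(+0.30902)/1.03880 + 245.0 = 389.4247
M2: Pc = R·M2+t = (+0.25436, +0.12884, +1.03455); u = 814.5·(+0.25436)/1.03455 + 314.7 = 514.9555, v = 485.5·(+0.12884)/1.03455 + 245.0 = 305.4641
M3: Pc = R·M3+t = (+0.07863, +0.08498, +0.99220); u = 814.5·(+0.07863)/0.99220 + 314.7 = 379.2512, v = 485.5·(+0.08498)/0.99220 + 245.0 = 286.5834

c0=(341.38, 374.19) c1=(478.08, 389.42) c2=(514.96, 305.46) c3=(379.25, 286.58)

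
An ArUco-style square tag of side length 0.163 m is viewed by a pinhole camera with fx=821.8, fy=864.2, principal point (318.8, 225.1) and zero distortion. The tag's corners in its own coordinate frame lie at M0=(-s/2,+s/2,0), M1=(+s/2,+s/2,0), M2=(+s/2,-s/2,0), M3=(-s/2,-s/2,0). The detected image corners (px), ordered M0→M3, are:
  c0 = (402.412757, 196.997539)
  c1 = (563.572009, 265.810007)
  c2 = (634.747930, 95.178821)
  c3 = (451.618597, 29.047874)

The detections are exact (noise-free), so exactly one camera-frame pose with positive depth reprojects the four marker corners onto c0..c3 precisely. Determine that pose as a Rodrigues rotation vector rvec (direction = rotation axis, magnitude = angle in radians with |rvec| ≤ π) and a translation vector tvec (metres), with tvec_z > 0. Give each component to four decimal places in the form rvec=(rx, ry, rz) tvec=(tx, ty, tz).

rvec=(0.4649, 0.3650, 0.3214) tvec=(0.1715, -0.0641, 0.7410)

Intrinsics K: fx=821.8, fy=864.2, cx=318.8, cy=225.1
Marker side s = 0.163 m; corners in marker frame (Z=0):
  M0 = (-0.0815, +0.0815, 0)
  M1 = (+0.0815, +0.0815, 0)
  M2 = (+0.0815, -0.0815, 0)
  M3 = (-0.0815, -0.0815, 0)
Detected image corners:
  c0 = (402.412757, 196.997539) px
  c1 = (563.572009, 265.810007) px
  c2 = (634.747930, 95.178821) px
  c3 = (451.618597, 29.047874) px
Planar DLT: solve 8×8 A·h = b for H (H[2,2]=1):
  H  [+868.19640 -29.99683 +508.95576]
  H  [+361.66427 +1134.82860 +150.30607]
  H  [-0.35918 +0.65739 +1.00000]
B = K⁻¹H; ‖b₁‖=1.349495, ‖b₂‖=1.349495; λ = 2/(‖b₁‖+‖b₂‖) = 0.741018, sign → tz>0 ⇒ λ=+0.741018
r₁ = λ·B[:,0] = (+0.88611,+0.37944,-0.26616); r₂ = λ·B[:,1] = (-0.21602,+0.84619,+0.48714)
r₃ = r₁×r₂ = (+0.41006,-0.37416,+0.83178); SVD([r₁ r₂ r₃]) → R = UVᵀ:
  R  [+0.88611 -0.21602 +0.41006]
  R  [+0.37944 +0.84619 -0.37416]
  R  [-0.26616 +0.48714 +0.83178]
t = (+0.17146, -0.06413, +0.74102) m
tr R = 2.564068; θ = arccos((tr R − 1)/2) = 0.672873 rad = 38.553°
axis k = ((R−Rᵀ)₃₂, (R−Rᵀ)₁₃, (R−Rᵀ)₂₁) / (2 sinθ) = (+0.690989, +0.542511, +0.477720)
rvec = θ·k = (+0.464948, +0.365041, +0.321445)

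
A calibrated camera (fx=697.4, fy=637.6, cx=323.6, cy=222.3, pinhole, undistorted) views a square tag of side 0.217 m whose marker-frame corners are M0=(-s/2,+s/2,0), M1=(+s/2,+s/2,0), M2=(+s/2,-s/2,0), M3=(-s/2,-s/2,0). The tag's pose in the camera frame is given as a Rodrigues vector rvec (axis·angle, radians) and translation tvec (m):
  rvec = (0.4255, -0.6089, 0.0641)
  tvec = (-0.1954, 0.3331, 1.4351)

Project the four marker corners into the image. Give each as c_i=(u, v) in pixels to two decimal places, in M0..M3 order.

c0=(173.50, 420.36) c1=(266.39, 398.62) c2=(282.15, 321.71) c3=(185.15, 337.66)

Intrinsics K: fx=697.4, fy=637.6, cx=323.6, cy=222.3
Marker side s = 0.217 m; corners in marker frame (Z=0):
  M0 = (-0.1085, +0.1085, 0)
  M1 = (+0.1085, +0.1085, 0)
  M2 = (+0.1085, -0.1085, 0)
  M3 = (-0.1085, -0.1085, 0)
rvec = (0.4255, -0.6089, 0.0641), |rvec| = θ = 0.74560 rad = 42.720°
Rodrigues: sinθ=0.67841, 1−cosθ=0.26532; R = I + sinθ·[k]× + (1−cosθ)·[k]×²:
    [+0.82109 -0.18198 -0.54101]
    [-0.06533 +0.91163 -0.40579]
    [+0.56705 +0.36853 +0.73664]
t = (-0.1954, 0.3331, 1.4351) m
M0: Pc = R·M0+t = (-0.30423, +0.43910, +1.41356); u = 697.4·(-0.30423)/1.41356 + 323.6 = 173.5026, v = 637.6·(+0.43910)/1.41356 + 222.3 = 420.3603
M1: Pc = R·M1+t = (-0.12606, +0.42492, +1.53661); u = 697.4·(-0.12606)/1.53661 + 323.6 = 266.3886, v = 637.6·(+0.42492)/1.53661 + 222.3 = 398.6176
M2: Pc = R·M2+t = (-0.08657, +0.22710, +1.45664); u = 697.4·(-0.08657)/1.45664 + 323.6 = 282.1539, v = 637.6·(+0.22710)/1.45664 + 222.3 = 321.7062
M3: Pc = R·M3+t = (-0.26474, +0.24128, +1.33359); u = 697.4·(-0.26474)/1.33359 + 323.6 = 185.1524, v = 637.6·(+0.24128)/1.33359 + 222.3 = 337.6561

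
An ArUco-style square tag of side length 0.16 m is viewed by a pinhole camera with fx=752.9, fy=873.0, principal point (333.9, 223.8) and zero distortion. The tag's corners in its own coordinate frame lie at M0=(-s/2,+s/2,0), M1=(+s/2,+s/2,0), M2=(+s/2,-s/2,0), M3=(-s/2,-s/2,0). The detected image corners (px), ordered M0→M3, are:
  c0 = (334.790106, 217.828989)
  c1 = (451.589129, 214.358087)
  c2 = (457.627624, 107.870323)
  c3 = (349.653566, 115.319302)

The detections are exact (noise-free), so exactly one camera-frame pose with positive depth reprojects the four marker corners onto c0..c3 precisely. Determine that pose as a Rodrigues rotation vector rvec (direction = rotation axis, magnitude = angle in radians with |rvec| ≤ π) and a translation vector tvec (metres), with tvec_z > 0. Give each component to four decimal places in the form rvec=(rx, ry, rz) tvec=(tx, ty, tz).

rvec=(-0.5954, 0.2819, 0.0627) tvec=(0.0891, -0.0751, 1.0562)

Intrinsics K: fx=752.9, fy=873.0, cx=333.9, cy=223.8
Marker side s = 0.16 m; corners in marker frame (Z=0):
  M0 = (-0.0800, +0.0800, 0)
  M1 = (+0.0800, +0.0800, 0)
  M2 = (+0.0800, -0.0800, 0)
  M3 = (-0.0800, -0.0800, 0)
Detected image corners:
  c0 = (334.790106, 217.828989) px
  c1 = (451.589129, 214.358087) px
  c2 = (457.627624, 107.870323) px
  c3 = (349.653566, 115.319302) px
Planar DLT: solve 8×8 A·h = b for H (H[2,2]=1):
  H  [+595.75645 -271.24611 +397.43992]
  H  [-78.03219 +568.40834 +161.74767]
  H  [-0.26486 -0.51540 +1.00000]
B = K⁻¹H; ‖b₁‖=0.946795, ‖b₂‖=0.946795; λ = 2/(‖b₁‖+‖b₂‖) = 1.056194, sign → tz>0 ⇒ λ=+1.056194
r₁ = λ·B[:,0] = (+0.95981,-0.02269,-0.27974); r₂ = λ·B[:,1] = (-0.13910,+0.82724,-0.54436)
r₃ = r₁×r₂ = (+0.24376,+0.56139,+0.79083); SVD([r₁ r₂ r₃]) → R = UVᵀ:
  R  [+0.95981 -0.13910 +0.24376]
  R  [-0.02269 +0.82724 +0.56139]
  R  [-0.27974 -0.54436 +0.79083]
t = (+0.08914, -0.07507, +1.05619) m
tr R = 2.577877; θ = arccos((tr R − 1)/2) = 0.661716 rad = 37.914°
axis k = ((R−Rᵀ)₃₂, (R−Rᵀ)₁₃, (R−Rᵀ)₂₁) / (2 sinθ) = (-0.899762, +0.425978, +0.094718)
rvec = θ·k = (-0.595387, +0.281876, +0.062676)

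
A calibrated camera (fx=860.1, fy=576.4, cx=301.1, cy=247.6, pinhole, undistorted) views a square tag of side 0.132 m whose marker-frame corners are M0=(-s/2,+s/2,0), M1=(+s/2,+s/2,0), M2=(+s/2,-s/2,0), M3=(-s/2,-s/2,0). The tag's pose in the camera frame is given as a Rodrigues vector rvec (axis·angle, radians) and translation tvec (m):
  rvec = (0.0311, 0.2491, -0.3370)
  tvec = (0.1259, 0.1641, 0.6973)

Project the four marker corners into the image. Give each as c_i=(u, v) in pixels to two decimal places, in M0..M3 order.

Intrinsics K: fx=860.1, fy=576.4, cx=301.1, cy=247.6
Marker side s = 0.132 m; corners in marker frame (Z=0):
  M0 = (-0.0660, +0.0660, 0)
  M1 = (+0.0660, +0.0660, 0)
  M2 = (+0.0660, -0.0660, 0)
  M3 = (-0.0660, -0.0660, 0)
rvec = (0.0311, 0.2491, -0.3370), |rvec| = θ = 0.42022 rad = 24.077°
Rodrigues: sinθ=0.40796, 1−cosθ=0.08700; R = I + sinθ·[k]× + (1−cosθ)·[k]×²:
    [+0.91347 +0.33099 +0.23667]
    [-0.32335 +0.94357 -0.07155]
    [-0.24700 -0.01117 +0.96895]
t = (0.1259, 0.1641, 0.6973) m
M0: Pc = R·M0+t = (+0.08746, +0.24772, +0.71286); u = 860.1·(+0.08746)/0.71286 + 301.1 = 406.6188, v = 576.4·(+0.24772)/0.71286 + 247.6 = 447.8960
M1: Pc = R·M1+t = (+0.20803, +0.20503, +0.68026); u = 860.1·(+0.20803)/0.68026 + 301.1 = 564.1319, v = 576.4·(+0.20503)/0.68026 + 247.6 = 421.3300
M2: Pc = R·M2+t = (+0.16434, +0.08048, +0.68174); u = 860.1·(+0.16434)/0.68174 + 301.1 = 508.4422, v = 576.4·(+0.08048)/0.68174 + 247.6 = 315.6477
M3: Pc = R·M3+t = (+0.04377, +0.12317, +0.71434); u = 860.1·(+0.04377)/0.71434 + 301.1 = 353.7960, v = 576.4·(+0.12317)/0.71434 + 247.6 = 346.9824

c0=(406.62, 447.90) c1=(564.13, 421.33) c2=(508.44, 315.65) c3=(353.80, 346.98)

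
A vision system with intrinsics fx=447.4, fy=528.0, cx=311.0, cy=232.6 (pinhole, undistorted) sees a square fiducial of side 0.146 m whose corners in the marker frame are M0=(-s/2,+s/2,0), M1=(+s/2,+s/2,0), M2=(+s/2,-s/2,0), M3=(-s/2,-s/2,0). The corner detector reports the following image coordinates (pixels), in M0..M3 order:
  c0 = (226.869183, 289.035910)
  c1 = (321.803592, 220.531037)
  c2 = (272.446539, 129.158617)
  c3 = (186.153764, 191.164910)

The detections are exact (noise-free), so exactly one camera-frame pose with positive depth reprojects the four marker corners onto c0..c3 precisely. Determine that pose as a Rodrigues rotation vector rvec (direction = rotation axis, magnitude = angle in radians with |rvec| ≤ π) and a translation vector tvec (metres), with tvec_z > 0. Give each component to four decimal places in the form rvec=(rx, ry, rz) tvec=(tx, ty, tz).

Intrinsics K: fx=447.4, fy=528.0, cx=311.0, cy=232.6
Marker side s = 0.146 m; corners in marker frame (Z=0):
  M0 = (-0.0730, +0.0730, 0)
  M1 = (+0.0730, +0.0730, 0)
  M2 = (+0.0730, -0.0730, 0)
  M3 = (-0.0730, -0.0730, 0)
Detected image corners:
  c0 = (226.869183, 289.035910) px
  c1 = (321.803592, 220.531037) px
  c2 = (272.446539, 129.158617) px
  c3 = (186.153764, 191.164910) px
Planar DLT: solve 8×8 A·h = b for H (H[2,2]=1):
  H  [+622.95098 +142.15304 +250.78147]
  H  [-442.80388 +511.01730 +205.15583]
  H  [+0.01484 -0.66058 +1.00000]
B = K⁻¹H; ‖b₁‖=1.620078, ‖b₂‖=1.620078; λ = 2/(‖b₁‖+‖b₂‖) = 0.617254, sign → tz>0 ⇒ λ=+0.617254
r₁ = λ·B[:,0] = (+0.85308,-0.52169,+0.00916); r₂ = λ·B[:,1] = (+0.47956,+0.77703,-0.40775)
r₃ = r₁×r₂ = (+0.20560,+0.35224,+0.91305); SVD([r₁ r₂ r₃]) → R = UVᵀ:
  R  [+0.85308 +0.47956 +0.20560]
  R  [-0.52169 +0.77703 +0.35224]
  R  [+0.00916 -0.40775 +0.91305]
t = (-0.08308, -0.03208, +0.61725) m
tr R = 2.543159; θ = arccos((tr R − 1)/2) = 0.689476 rad = 39.504°
axis k = ((R−Rᵀ)₃₂, (R−Rᵀ)₁₃, (R−Rᵀ)₂₁) / (2 sinθ) = (-0.597345, +0.154402, -0.786981)
rvec = θ·k = (-0.411855, +0.106456, -0.542604)

rvec=(-0.4119, 0.1065, -0.5426) tvec=(-0.0831, -0.0321, 0.6173)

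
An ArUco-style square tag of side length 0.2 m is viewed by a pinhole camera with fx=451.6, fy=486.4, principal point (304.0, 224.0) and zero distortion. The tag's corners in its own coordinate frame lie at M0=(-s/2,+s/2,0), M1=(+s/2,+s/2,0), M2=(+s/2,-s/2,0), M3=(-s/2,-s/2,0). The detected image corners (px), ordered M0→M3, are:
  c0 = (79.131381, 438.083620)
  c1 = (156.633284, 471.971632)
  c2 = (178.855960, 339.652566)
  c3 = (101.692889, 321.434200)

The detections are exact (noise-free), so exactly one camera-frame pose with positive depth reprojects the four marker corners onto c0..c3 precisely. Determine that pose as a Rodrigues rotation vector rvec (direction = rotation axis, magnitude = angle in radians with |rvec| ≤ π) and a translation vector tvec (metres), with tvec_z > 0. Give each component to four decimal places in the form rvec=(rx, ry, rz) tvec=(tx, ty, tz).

rvec=(-0.1886, 0.4907, 0.0999) tvec=(-0.3172, 0.2776, 0.8093)

Intrinsics K: fx=451.6, fy=486.4, cx=304.0, cy=224.0
Marker side s = 0.2 m; corners in marker frame (Z=0):
  M0 = (-0.1000, +0.1000, 0)
  M1 = (+0.1000, +0.1000, 0)
  M2 = (+0.1000, -0.1000, 0)
  M3 = (-0.1000, -0.1000, 0)
Detected image corners:
  c0 = (79.131381, 438.083620) px
  c1 = (156.633284, 471.971632) px
  c2 = (178.855960, 339.652566) px
  c3 = (101.692889, 321.434200) px
Planar DLT: solve 8×8 A·h = b for H (H[2,2]=1):
  H  [+310.60634 -136.85593 +127.01606]
  H  [-101.87719 +544.50842 +390.82005]
  H  [-0.58910 -0.19248 +1.00000]
B = K⁻¹H; ‖b₁‖=1.235586, ‖b₂‖=1.235587; λ = 2/(‖b₁‖+‖b₂‖) = 0.809332, sign → tz>0 ⇒ λ=+0.809332
r₁ = λ·B[:,0] = (+0.87760,+0.05005,-0.47678); r₂ = λ·B[:,1] = (-0.14040,+0.97776,-0.15578)
r₃ = r₁×r₂ = (+0.45838,+0.20365,+0.86511); SVD([r₁ r₂ r₃]) → R = UVᵀ:
  R  [+0.87760 -0.14040 +0.45838]
  R  [+0.05005 +0.97776 +0.20365]
  R  [-0.47678 -0.15578 +0.86511]
t = (-0.31718, +0.27758, +0.80933) m
tr R = 2.720472; θ = arccos((tr R − 1)/2) = 0.535064 rad = 30.657°
axis k = ((R−Rᵀ)₃₂, (R−Rᵀ)₁₃, (R−Rᵀ)₂₁) / (2 sinθ) = (-0.352462, +0.917003, +0.186754)
rvec = θ·k = (-0.188590, +0.490655, +0.099925)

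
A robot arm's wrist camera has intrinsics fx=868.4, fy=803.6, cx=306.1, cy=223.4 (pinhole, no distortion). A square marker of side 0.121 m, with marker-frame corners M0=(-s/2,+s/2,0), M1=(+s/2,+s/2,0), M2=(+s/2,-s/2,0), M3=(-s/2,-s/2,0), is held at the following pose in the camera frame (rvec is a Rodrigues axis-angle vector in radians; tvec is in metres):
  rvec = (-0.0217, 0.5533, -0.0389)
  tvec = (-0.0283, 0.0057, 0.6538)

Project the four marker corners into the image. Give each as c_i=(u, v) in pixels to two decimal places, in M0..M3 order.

Intrinsics K: fx=868.4, fy=803.6, cx=306.1, cy=223.4
Marker side s = 0.121 m; corners in marker frame (Z=0):
  M0 = (-0.0605, +0.0605, 0)
  M1 = (+0.0605, +0.0605, 0)
  M2 = (+0.0605, -0.0605, 0)
  M3 = (-0.0605, -0.0605, 0)
rvec = (-0.0217, 0.5533, -0.0389), |rvec| = θ = 0.55509 rad = 31.804°
Rodrigues: sinθ=0.52702, 1−cosθ=0.15015; R = I + sinθ·[k]× + (1−cosθ)·[k]×²:
    [+0.85008 +0.03108 +0.52573]
    [-0.04278 +0.99903 +0.01011]
    [-0.52491 -0.03109 +0.85059]
t = (-0.0283, 0.0057, 0.6538) m
M0: Pc = R·M0+t = (-0.07785, +0.06873, +0.68368); u = 868.4·(-0.07785)/0.68368 + 306.1 = 207.2161, v = 803.6·(+0.06873)/0.68368 + 223.4 = 304.1859
M1: Pc = R·M1+t = (+0.02501, +0.06355, +0.62016); u = 868.4·(+0.02501)/0.62016 + 306.1 = 341.1216, v = 803.6·(+0.06355)/0.62016 + 223.4 = 305.7515
M2: Pc = R·M2+t = (+0.02125, -0.05733, +0.62392); u = 868.4·(+0.02125)/0.62392 + 306.1 = 335.6758, v = 803.6·(-0.05733)/0.62392 + 223.4 = 149.5604
M3: Pc = R·M3+t = (-0.08161, -0.05215, +0.68744); u = 868.4·(-0.08161)/0.68744 + 306.1 = 203.0063, v = 803.6·(-0.05215)/0.68744 + 223.4 = 162.4342

c0=(207.22, 304.19) c1=(341.12, 305.75) c2=(335.68, 149.56) c3=(203.01, 162.43)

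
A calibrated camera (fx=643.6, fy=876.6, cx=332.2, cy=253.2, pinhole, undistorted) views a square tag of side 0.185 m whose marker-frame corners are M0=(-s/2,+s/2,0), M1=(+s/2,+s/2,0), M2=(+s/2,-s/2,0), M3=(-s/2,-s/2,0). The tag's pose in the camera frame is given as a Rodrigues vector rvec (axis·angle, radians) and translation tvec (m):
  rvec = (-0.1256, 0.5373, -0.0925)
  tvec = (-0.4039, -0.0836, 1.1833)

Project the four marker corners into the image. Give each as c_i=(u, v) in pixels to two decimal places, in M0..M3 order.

c0=(79.38, 266.86) c1=(149.04, 250.58) c2=(147.58, 111.29) c3=(79.52, 137.67)

Intrinsics K: fx=643.6, fy=876.6, cx=332.2, cy=253.2
Marker side s = 0.185 m; corners in marker frame (Z=0):
  M0 = (-0.0925, +0.0925, 0)
  M1 = (+0.0925, +0.0925, 0)
  M2 = (+0.0925, -0.0925, 0)
  M3 = (-0.0925, -0.0925, 0)
rvec = (-0.1256, 0.5373, -0.0925), |rvec| = θ = 0.55948 rad = 32.056°
Rodrigues: sinθ=0.53075, 1−cosθ=0.15247; R = I + sinθ·[k]× + (1−cosθ)·[k]×²:
    [+0.85521 +0.05488 +0.51536]
    [-0.12062 +0.98815 +0.09494]
    [-0.50405 -0.14336 +0.85170]
t = (-0.4039, -0.0836, 1.1833) m
M0: Pc = R·M0+t = (-0.47793, +0.01896, +1.21666); u = 643.6·(-0.47793)/1.21666 + 332.2 = 79.3804, v = 876.6·(+0.01896)/1.21666 + 253.2 = 266.8614
M1: Pc = R·M1+t = (-0.31972, -0.00335, +1.12342); u = 643.6·(-0.31972)/1.12342 + 332.2 = 149.0357, v = 876.6·(-0.00335)/1.12342 + 253.2 = 250.5831
M2: Pc = R·M2+t = (-0.32987, -0.18616, +1.14994); u = 643.6·(-0.32987)/1.14994 + 332.2 = 147.5779, v = 876.6·(-0.18616)/1.14994 + 253.2 = 111.2888
M3: Pc = R·M3+t = (-0.48808, -0.16385, +1.24318); u = 643.6·(-0.48808)/1.24318 + 332.2 = 79.5180, v = 876.6·(-0.16385)/1.24318 + 253.2 = 137.6680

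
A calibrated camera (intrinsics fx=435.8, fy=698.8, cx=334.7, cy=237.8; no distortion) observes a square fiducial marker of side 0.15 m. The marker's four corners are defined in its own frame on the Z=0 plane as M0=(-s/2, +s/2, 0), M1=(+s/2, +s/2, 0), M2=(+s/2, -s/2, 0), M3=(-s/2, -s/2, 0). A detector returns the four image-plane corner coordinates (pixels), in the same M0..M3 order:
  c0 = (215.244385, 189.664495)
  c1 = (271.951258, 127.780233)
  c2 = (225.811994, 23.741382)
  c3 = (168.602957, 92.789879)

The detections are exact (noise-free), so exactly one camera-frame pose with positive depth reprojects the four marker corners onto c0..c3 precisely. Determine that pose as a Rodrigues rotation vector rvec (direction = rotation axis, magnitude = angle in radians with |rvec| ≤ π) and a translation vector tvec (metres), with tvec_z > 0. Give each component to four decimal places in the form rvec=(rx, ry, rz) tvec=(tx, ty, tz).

rvec=(0.3275, 0.1734, -0.5706) tvec=(-0.2300, -0.1599, 0.8761)

Intrinsics K: fx=435.8, fy=698.8, cx=334.7, cy=237.8
Marker side s = 0.15 m; corners in marker frame (Z=0):
  M0 = (-0.0750, +0.0750, 0)
  M1 = (+0.0750, +0.0750, 0)
  M2 = (+0.0750, -0.0750, 0)
  M3 = (-0.0750, -0.0750, 0)
Detected image corners:
  c0 = (215.244385, 189.664495) px
  c1 = (271.951258, 127.780233) px
  c2 = (225.811994, 23.741382) px
  c3 = (168.602957, 92.789879) px
Planar DLT: solve 8×8 A·h = b for H (H[2,2]=1):
  H  [+316.74325 +373.52163 +220.29956]
  H  [-466.90306 +700.81104 +110.29266]
  H  [-0.28557 +0.29136 +1.00000]
B = K⁻¹H; ‖b₁‖=1.141366, ‖b₂‖=1.141366; λ = 2/(‖b₁‖+‖b₂‖) = 0.876143, sign → tz>0 ⇒ λ=+0.876143
r₁ = λ·B[:,0] = (+0.82894,-0.50025,-0.25020); r₂ = λ·B[:,1] = (+0.55488,+0.79180,+0.25527)
r₃ = r₁×r₂ = (+0.07040,-0.35044,+0.93394); SVD([r₁ r₂ r₃]) → R = UVᵀ:
  R  [+0.82894 +0.55488 +0.07040]
  R  [-0.50025 +0.79180 -0.35044]
  R  [-0.25020 +0.25527 +0.93394]
t = (-0.22999, -0.15987, +0.87614) m
tr R = 2.554675; θ = arccos((tr R − 1)/2) = 0.680374 rad = 38.983°
axis k = ((R−Rᵀ)₃₂, (R−Rᵀ)₁₃, (R−Rᵀ)₂₁) / (2 sinθ) = (+0.481425, +0.254817, -0.838629)
rvec = θ·k = (+0.327549, +0.173371, -0.570582)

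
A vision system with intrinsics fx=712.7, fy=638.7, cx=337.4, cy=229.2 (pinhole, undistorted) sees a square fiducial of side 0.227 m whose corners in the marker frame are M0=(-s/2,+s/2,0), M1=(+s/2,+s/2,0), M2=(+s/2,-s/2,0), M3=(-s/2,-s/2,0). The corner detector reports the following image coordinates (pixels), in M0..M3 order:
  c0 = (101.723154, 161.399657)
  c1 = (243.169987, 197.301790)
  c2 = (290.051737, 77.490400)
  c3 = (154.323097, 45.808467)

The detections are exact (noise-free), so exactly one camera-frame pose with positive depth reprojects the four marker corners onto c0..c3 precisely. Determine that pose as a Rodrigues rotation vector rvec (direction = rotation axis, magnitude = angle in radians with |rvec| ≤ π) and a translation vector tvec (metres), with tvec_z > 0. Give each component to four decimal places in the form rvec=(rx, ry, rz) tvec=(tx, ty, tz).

Intrinsics K: fx=712.7, fy=638.7, cx=337.4, cy=229.2
Marker side s = 0.227 m; corners in marker frame (Z=0):
  M0 = (-0.1135, +0.1135, 0)
  M1 = (+0.1135, +0.1135, 0)
  M2 = (+0.1135, -0.1135, 0)
  M3 = (-0.1135, -0.1135, 0)
Detected image corners:
  c0 = (101.723154, 161.399657) px
  c1 = (243.169987, 197.301790) px
  c2 = (290.051737, 77.490400) px
  c3 = (154.323097, 45.808467) px
Planar DLT: solve 8×8 A·h = b for H (H[2,2]=1):
  H  [+591.28944 -261.91558 +197.17308]
  H  [+137.08108 +492.35710 +118.87222]
  H  [-0.09589 -0.21618 +1.00000]
B = K⁻¹H; ‖b₁‖=0.914828, ‖b₂‖=0.914828; λ = 2/(‖b₁‖+‖b₂‖) = 1.093102, sign → tz>0 ⇒ λ=+1.093102
r₁ = λ·B[:,0] = (+0.95651,+0.27222,-0.10481); r₂ = λ·B[:,1] = (-0.28984,+0.92744,-0.23631)
r₃ = r₁×r₂ = (+0.03288,+0.25641,+0.96601); SVD([r₁ r₂ r₃]) → R = UVᵀ:
  R  [+0.95651 -0.28984 +0.03288]
  R  [+0.27222 +0.92744 +0.25641]
  R  [-0.10481 -0.23631 +0.96601]
t = (-0.21507, -0.18882, +1.09310) m
tr R = 2.849961; θ = arccos((tr R − 1)/2) = 0.389812 rad = 22.335°
axis k = ((R−Rᵀ)₃₂, (R−Rᵀ)₁₃, (R−Rᵀ)₂₁) / (2 sinθ) = (-0.648285, +0.181173, +0.739529)
rvec = θ·k = (-0.252709, +0.070623, +0.288277)

rvec=(-0.2527, 0.0706, 0.2883) tvec=(-0.2151, -0.1888, 1.0931)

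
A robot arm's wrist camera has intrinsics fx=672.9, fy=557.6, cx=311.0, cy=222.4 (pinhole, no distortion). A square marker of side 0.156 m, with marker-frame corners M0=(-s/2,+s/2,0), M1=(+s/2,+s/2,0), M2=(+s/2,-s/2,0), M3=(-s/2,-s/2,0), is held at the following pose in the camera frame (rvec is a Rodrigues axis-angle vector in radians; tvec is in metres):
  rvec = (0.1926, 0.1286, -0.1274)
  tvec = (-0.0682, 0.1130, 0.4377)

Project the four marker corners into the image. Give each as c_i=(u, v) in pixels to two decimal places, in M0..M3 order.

c0=(115.94, 460.72) c1=(340.46, 450.06) c2=(307.33, 260.52) c3=(69.77, 281.36)

Intrinsics K: fx=672.9, fy=557.6, cx=311.0, cy=222.4
Marker side s = 0.156 m; corners in marker frame (Z=0):
  M0 = (-0.0780, +0.0780, 0)
  M1 = (+0.0780, +0.0780, 0)
  M2 = (+0.0780, -0.0780, 0)
  M3 = (-0.0780, -0.0780, 0)
rvec = (0.1926, 0.1286, -0.1274), |rvec| = θ = 0.26432 rad = 15.144°
Rodrigues: sinθ=0.26125, 1−cosθ=0.03473; R = I + sinθ·[k]× + (1−cosθ)·[k]×²:
    [+0.98371 +0.13823 +0.11491]
    [-0.11361 +0.97349 -0.19851]
    [-0.13931 +0.18222 +0.97334]
t = (-0.0682, 0.1130, 0.4377) m
M0: Pc = R·M0+t = (-0.13415, +0.19779, +0.46278); u = 672.9·(-0.13415)/0.46278 + 311.0 = 115.9444, v = 557.6·(+0.19779)/0.46278 + 222.4 = 460.7208
M1: Pc = R·M1+t = (+0.01931, +0.18007, +0.44105); u = 672.9·(+0.01931)/0.44105 + 311.0 = 340.4636, v = 557.6·(+0.18007)/0.44105 + 222.4 = 450.0569
M2: Pc = R·M2+t = (-0.00225, +0.02821, +0.41262); u = 672.9·(-0.00225)/0.41262 + 311.0 = 307.3261, v = 557.6·(+0.02821)/0.41262 + 222.4 = 260.5166
M3: Pc = R·M3+t = (-0.15571, +0.04593, +0.43435); u = 672.9·(-0.15571)/0.43435 + 311.0 = 69.7711, v = 557.6·(+0.04593)/0.43435 + 222.4 = 281.3615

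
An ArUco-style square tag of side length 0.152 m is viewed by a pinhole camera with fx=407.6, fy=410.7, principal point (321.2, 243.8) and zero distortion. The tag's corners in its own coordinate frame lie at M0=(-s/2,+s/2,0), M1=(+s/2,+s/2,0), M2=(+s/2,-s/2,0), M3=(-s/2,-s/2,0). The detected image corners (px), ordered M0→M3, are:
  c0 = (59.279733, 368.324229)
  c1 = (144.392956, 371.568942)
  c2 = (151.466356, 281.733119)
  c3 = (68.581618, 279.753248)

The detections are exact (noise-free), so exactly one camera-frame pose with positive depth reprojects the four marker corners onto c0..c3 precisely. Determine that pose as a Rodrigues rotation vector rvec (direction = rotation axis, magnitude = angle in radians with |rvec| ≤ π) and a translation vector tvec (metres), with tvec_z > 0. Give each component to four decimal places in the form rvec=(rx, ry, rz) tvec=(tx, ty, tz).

Intrinsics K: fx=407.6, fy=410.7, cx=321.2, cy=243.8
Marker side s = 0.152 m; corners in marker frame (Z=0):
  M0 = (-0.0760, +0.0760, 0)
  M1 = (+0.0760, +0.0760, 0)
  M2 = (+0.0760, -0.0760, 0)
  M3 = (-0.0760, -0.0760, 0)
Detected image corners:
  c0 = (59.279733, 368.324229) px
  c1 = (144.392956, 371.568942) px
  c2 = (151.466356, 281.733119) px
  c3 = (68.581618, 279.753248) px
Planar DLT: solve 8×8 A·h = b for H (H[2,2]=1):
  H  [+543.20920 -73.31181 +105.70649]
  H  [-11.47694 +527.26313 +324.71547]
  H  [-0.08792 -0.18311 +1.00000]
B = K⁻¹H; ‖b₁‖=1.404951, ‖b₂‖=1.404951; λ = 2/(‖b₁‖+‖b₂‖) = 0.711769, sign → tz>0 ⇒ λ=+0.711769
r₁ = λ·B[:,0] = (+0.99789,+0.01726,-0.06258); r₂ = λ·B[:,1] = (-0.02532,+0.99115,-0.13033)
r₃ = r₁×r₂ = (+0.05978,+0.13164,+0.98949); SVD([r₁ r₂ r₃]) → R = UVᵀ:
  R  [+0.99789 -0.02532 +0.05978]
  R  [+0.01726 +0.99115 +0.13164]
  R  [-0.06258 -0.13033 +0.98949]
t = (-0.37630, +0.14023, +0.71177) m
tr R = 2.978531; θ = arccos((tr R − 1)/2) = 0.146653 rad = 8.403°
axis k = ((R−Rᵀ)₃₂, (R−Rᵀ)₁₃, (R−Rᵀ)₂₁) / (2 sinθ) = (-0.896380, +0.418667, +0.145676)
rvec = θ·k = (-0.131457, +0.061399, +0.021364)

rvec=(-0.1315, 0.0614, 0.0214) tvec=(-0.3763, 0.1402, 0.7118)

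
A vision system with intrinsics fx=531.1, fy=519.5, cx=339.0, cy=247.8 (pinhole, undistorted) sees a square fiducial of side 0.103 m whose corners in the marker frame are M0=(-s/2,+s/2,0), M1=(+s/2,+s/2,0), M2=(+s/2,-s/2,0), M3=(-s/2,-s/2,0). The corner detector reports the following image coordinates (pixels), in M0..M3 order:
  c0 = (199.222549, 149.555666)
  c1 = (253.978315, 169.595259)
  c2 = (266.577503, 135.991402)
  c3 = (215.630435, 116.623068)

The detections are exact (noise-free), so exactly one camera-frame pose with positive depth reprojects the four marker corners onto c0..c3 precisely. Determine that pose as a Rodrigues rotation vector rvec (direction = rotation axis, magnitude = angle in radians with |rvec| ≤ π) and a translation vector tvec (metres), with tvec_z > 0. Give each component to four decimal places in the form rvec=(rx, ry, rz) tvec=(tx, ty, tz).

rvec=(-0.6769, -0.3004, 0.2584) tvec=(-0.1965, -0.2022, 0.9975)

Intrinsics K: fx=531.1, fy=519.5, cx=339.0, cy=247.8
Marker side s = 0.103 m; corners in marker frame (Z=0):
  M0 = (-0.0515, +0.0515, 0)
  M1 = (+0.0515, +0.0515, 0)
  M2 = (+0.0515, -0.0515, 0)
  M3 = (-0.0515, -0.0515, 0)
Detected image corners:
  c0 = (199.222549, 149.555666) px
  c1 = (253.978315, 169.595259) px
  c2 = (266.577503, 135.991402) px
  c3 = (215.630435, 116.623068) px
Planar DLT: solve 8×8 A·h = b for H (H[2,2]=1):
  H  [+556.45488 -292.18628 +234.35001]
  H  [+218.05701 +230.38706 +142.48153]
  H  [+0.18795 -0.64808 +1.00000]
B = K⁻¹H; ‖b₁‖=1.002523, ‖b₂‖=1.002523; λ = 2/(‖b₁‖+‖b₂‖) = 0.997483, sign → tz>0 ⇒ λ=+0.997483
r₁ = λ·B[:,0] = (+0.92544,+0.32926,+0.18747); r₂ = λ·B[:,1] = (-0.13614,+0.75071,-0.64645)
r₃ = r₁×r₂ = (-0.35359,+0.57272,+0.73957); SVD([r₁ r₂ r₃]) → R = UVᵀ:
  R  [+0.92544 -0.13614 -0.35359]
  R  [+0.32926 +0.75071 +0.57272]
  R  [+0.18747 -0.64645 +0.73957]
t = (-0.19655, -0.20222, +0.99748) m
tr R = 2.415724; θ = arccos((tr R − 1)/2) = 0.784330 rad = 44.939°
axis k = ((R−Rᵀ)₃₂, (R−Rᵀ)₁₃, (R−Rᵀ)₂₁) / (2 sinθ) = (-0.863006, -0.382998, +0.329445)
rvec = θ·k = (-0.676881, -0.300397, +0.258393)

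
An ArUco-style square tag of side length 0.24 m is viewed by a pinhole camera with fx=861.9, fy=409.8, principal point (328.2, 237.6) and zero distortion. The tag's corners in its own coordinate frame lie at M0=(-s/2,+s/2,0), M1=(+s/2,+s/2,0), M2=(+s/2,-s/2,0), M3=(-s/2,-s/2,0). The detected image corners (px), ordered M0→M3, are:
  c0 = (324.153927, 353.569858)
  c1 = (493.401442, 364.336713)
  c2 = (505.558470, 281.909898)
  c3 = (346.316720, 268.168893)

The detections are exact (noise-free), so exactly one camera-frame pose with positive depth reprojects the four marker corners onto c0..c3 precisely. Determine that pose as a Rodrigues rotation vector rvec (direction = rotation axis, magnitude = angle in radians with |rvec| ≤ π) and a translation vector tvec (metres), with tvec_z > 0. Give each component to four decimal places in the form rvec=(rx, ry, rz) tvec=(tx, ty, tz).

rvec=(-0.2645, -0.2420, 0.1616) tvec=(0.1248, 0.2256, 1.1798)

Intrinsics K: fx=861.9, fy=409.8, cx=328.2, cy=237.6
Marker side s = 0.24 m; corners in marker frame (Z=0):
  M0 = (-0.1200, +0.1200, 0)
  M1 = (+0.1200, +0.1200, 0)
  M2 = (+0.1200, -0.1200, 0)
  M3 = (-0.1200, -0.1200, 0)
Detected image corners:
  c0 = (324.153927, 353.569858) px
  c1 = (493.401442, 364.336713) px
  c2 = (505.558470, 281.909898) px
  c3 = (346.316720, 268.168893) px
Planar DLT: solve 8×8 A·h = b for H (H[2,2]=1):
  H  [+759.71163 -169.04882 +419.39266]
  H  [+108.91632 +275.06848 +315.94785]
  H  [+0.18197 -0.23482 +1.00000]
B = K⁻¹H; ‖b₁‖=0.847575, ‖b₂‖=0.847575; λ = 2/(‖b₁‖+‖b₂‖) = 1.179837, sign → tz>0 ⇒ λ=+1.179837
r₁ = λ·B[:,0] = (+0.95820,+0.18910,+0.21469); r₂ = λ·B[:,1] = (-0.12591,+0.95257,-0.27705)
r₃ = r₁×r₂ = (-0.25690,+0.23844,+0.93656); SVD([r₁ r₂ r₃]) → R = UVᵀ:
  R  [+0.95820 -0.12591 -0.25690]
  R  [+0.18910 +0.95257 +0.23844]
  R  [+0.21469 -0.27705 +0.93656]
t = (+0.12483, +0.22557, +1.17984) m
tr R = 2.847333; θ = arccos((tr R − 1)/2) = 0.393255 rad = 22.532°
axis k = ((R−Rᵀ)₃₂, (R−Rᵀ)₁₃, (R−Rᵀ)₂₁) / (2 sinθ) = (-0.672615, -0.615343, +0.411025)
rvec = θ·k = (-0.264509, -0.241987, +0.161638)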